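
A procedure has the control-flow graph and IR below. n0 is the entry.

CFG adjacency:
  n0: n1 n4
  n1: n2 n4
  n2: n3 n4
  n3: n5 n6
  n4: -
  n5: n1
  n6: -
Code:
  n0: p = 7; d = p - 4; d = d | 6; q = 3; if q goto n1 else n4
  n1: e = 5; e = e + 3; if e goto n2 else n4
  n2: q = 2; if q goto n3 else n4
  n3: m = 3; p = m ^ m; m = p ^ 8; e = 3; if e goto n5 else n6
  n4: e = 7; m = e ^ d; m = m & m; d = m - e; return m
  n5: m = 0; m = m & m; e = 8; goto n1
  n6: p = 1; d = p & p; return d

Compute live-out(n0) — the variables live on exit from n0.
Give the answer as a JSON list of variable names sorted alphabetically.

def/use:
  n0: {d,p,q} / ∅
  n1: {e} / ∅
  n2: {q} / ∅
  n3: {e,m,p} / ∅
  n4: {d,e,m} / {d}
  n5: {e,m} / ∅
  n6: {d,p} / ∅

Live sets:
  live n0: ∅→{d}
  live n1: {d}→{d}
  live n2: {d}→{d}
  live n3: {d}→{d}
  live n4: {d}→∅
  live n5: {d}→{d}
  live n6: ∅→∅

live-out(n0) = ["d"]

Answer: ["d"]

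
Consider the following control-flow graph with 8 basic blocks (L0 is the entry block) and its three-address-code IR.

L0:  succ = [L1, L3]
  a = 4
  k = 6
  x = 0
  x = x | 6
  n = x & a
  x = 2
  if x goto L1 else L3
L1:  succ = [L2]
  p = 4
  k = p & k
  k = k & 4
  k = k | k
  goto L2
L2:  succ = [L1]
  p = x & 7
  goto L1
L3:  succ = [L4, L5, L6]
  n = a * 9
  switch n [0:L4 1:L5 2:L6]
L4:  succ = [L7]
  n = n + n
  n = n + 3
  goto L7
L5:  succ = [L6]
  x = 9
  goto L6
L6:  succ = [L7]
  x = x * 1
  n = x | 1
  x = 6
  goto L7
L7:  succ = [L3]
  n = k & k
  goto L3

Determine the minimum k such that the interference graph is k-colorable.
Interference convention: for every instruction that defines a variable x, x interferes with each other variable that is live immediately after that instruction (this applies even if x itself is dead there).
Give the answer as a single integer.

def/use:
  L0 def {a,k,n,x} use ∅
  L1 def {k,p} use {k}
  L2 def {p} use {x}
  L3 def {n} use {a}
  L4 def {n} use {n}
  L5 def {x} use ∅
  L6 def {n,x} use {x}
  L7 def {n} use {k}

Backward fixpoint:
  live L0: ∅→{a,k,x}
  live L1: {k,x}→{k,x}
  live L2: {k,x}→{k,x}
  live L3: {a,k,x}→{a,k,n,x}
  live L4: {a,k,n,x}→{a,k,x}
  live L5: {a,k}→{a,k,x}
  live L6: {a,k,x}→{a,k,x}
  live L7: {a,k,x}→{a,k,x}

Interfere edges:
  a — {k,n,x}
  k — {a,n,p,x}
  n — {a,k,x}
  p — {k,x}
  x — {a,k,n,p}

Chromatic number:
  lower bound: {a,k,n,x} mutually conflict ⇒ χ ≥ 4
  4-colouring: R0={k}  R1={x}  R2={a,p}  R3={n}
  χ = 4

Answer: 4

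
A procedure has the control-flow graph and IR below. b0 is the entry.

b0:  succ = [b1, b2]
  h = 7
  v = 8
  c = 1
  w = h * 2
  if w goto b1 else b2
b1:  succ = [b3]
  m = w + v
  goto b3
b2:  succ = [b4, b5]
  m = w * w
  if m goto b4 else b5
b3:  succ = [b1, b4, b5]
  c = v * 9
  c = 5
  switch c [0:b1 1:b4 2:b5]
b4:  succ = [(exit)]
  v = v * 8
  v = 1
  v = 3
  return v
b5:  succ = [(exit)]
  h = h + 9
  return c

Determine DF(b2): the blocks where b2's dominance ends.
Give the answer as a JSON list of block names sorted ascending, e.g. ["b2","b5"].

Answer: ["b4", "b5"]

Working:
idom tree: b1←b0 b2←b0 b3←b1 b4←b0 b5←b0
Dom at joins:
  b1: preds {b0,b3}: {b0} ∩ {b0,b1,b3} = {b0}; idom=b0
  b4: preds {b2,b3}: {b0,b2} ∩ {b0,b1,b3} = {b0}; idom=b0
  b5: preds {b2,b3}: {b0,b2} ∩ {b0,b1,b3} = {b0}; idom=b0

DF derivation:
  b1←b0: walk · to b0
  b1←b3: walk b3→b1 to b0
  b4←b2: walk b2 to b0
  b4←b3: walk b3→b1 to b0
  b5←b2: walk b2 to b0
  b5←b3: walk b3→b1 to b0
  b0 → ∅
  b1 → {b1,b4,b5}
  b2 → {b4,b5}
  b3 → {b1,b4,b5}
  b4 → ∅
  b5 → ∅

DF(b2) = ["b4", "b5"]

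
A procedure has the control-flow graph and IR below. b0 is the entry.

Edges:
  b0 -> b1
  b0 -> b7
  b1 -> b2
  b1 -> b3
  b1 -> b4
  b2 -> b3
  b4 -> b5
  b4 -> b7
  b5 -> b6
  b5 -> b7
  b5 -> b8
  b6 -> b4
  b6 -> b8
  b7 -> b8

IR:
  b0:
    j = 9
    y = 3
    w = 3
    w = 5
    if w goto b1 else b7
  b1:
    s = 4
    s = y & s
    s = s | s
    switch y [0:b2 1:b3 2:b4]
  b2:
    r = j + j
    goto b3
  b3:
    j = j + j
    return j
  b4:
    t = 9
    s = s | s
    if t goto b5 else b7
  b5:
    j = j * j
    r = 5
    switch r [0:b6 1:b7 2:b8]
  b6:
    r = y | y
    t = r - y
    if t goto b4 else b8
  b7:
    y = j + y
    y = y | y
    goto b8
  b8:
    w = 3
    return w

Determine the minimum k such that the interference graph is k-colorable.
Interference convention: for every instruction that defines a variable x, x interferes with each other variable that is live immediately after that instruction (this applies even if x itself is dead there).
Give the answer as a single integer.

Answer: 4

Derivation:
Per-block:
  b0 def {j,w,y} use ∅
  b1 def {s} use {y}
  b2 def {r} use {j}
  b3 def {j} use {j}
  b4 def {s,t} use {s}
  b5 def {j,r} use {j}
  b6 def {r,t} use {y}
  b7 def {y} use {j,y}
  b8 def {w} use ∅

Liveness:
  b0 li=∅ lo={j,y}
  b1 li={j,y} lo={j,s,y}
  b2 li={j} lo={j}
  b3 li={j} lo=∅
  b4 li={j,s,y} lo={j,s,y}
  b5 li={j,s,y} lo={j,s,y}
  b6 li={j,s,y} lo={j,s,y}
  b7 li={j,y} lo=∅
  b8 li=∅ lo=∅

Interference:
  j: {r,s,t,w,y}
  r: {j,s,y}
  s: {j,r,t,y}
  t: {j,s,y}
  w: {j,y}
  y: {j,r,s,t,w}

Colouring:
  {j,r,s,y} pairwise interfere (4-clique) ⇒ χ ≥ 4
  4-colouring: c0={j}  c1={y}  c2={s,w}  c3={r,t}
  χ = 4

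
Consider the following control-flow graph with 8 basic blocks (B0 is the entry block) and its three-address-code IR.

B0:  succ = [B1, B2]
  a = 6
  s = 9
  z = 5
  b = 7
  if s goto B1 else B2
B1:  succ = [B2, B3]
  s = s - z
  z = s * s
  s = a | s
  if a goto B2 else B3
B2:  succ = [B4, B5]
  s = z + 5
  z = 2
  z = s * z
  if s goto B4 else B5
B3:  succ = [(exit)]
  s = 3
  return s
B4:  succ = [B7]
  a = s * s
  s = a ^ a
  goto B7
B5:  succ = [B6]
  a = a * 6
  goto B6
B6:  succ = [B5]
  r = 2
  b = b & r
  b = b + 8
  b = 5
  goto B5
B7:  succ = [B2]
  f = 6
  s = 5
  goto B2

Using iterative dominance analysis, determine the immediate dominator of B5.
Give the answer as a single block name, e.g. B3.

idom tree: B1←B0 B2←B0 B3←B1 B4←B2 B5←B2 B6←B5 B7←B4
Dom∩ at merges:
  B2: preds {B0,B1,B7}: {B0} ∩ {B0,B1} ∩ {B0,B2,B4,B7} = {B0}; idom=B0
  B5: preds {B2,B6}: {B0,B2} ∩ {B0,B2,B5,B6} = {B0,B2}; idom=B2

idom(B5) = B2

Answer: B2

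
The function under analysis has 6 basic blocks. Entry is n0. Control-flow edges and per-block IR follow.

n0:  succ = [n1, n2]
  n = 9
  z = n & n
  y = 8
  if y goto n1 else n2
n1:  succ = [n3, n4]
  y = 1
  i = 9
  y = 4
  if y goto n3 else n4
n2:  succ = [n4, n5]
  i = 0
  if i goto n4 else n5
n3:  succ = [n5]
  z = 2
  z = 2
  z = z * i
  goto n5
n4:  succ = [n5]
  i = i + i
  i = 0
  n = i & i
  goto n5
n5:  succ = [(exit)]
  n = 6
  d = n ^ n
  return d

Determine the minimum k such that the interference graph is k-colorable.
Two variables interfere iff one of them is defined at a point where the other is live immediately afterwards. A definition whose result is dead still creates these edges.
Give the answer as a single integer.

Block summaries:
  n0: {n,y,z} / ∅
  n1: {i,y} / ∅
  n2: {i} / ∅
  n3: {z} / {i}
  n4: {i,n} / {i}
  n5: {d,n} / ∅

Backward fixpoint:
  n0 li=∅ lo=∅
  n1 li=∅ lo={i}
  n2 li=∅ lo={i}
  n3 li={i} lo=∅
  n4 li={i} lo=∅
  n5 li=∅ lo=∅

Conflict graph:
  d↔∅
  i↔{y,z}
  n↔∅
  y↔{i}
  z↔{i}

Chromatic number:
  lower bound: {i,y} mutually conflict ⇒ χ ≥ 2
  assign d→r0 i→r0 n→r0 y→r1 z→r1 — no edge inside a register ⇒ χ ≤ 2
  χ = 2

Answer: 2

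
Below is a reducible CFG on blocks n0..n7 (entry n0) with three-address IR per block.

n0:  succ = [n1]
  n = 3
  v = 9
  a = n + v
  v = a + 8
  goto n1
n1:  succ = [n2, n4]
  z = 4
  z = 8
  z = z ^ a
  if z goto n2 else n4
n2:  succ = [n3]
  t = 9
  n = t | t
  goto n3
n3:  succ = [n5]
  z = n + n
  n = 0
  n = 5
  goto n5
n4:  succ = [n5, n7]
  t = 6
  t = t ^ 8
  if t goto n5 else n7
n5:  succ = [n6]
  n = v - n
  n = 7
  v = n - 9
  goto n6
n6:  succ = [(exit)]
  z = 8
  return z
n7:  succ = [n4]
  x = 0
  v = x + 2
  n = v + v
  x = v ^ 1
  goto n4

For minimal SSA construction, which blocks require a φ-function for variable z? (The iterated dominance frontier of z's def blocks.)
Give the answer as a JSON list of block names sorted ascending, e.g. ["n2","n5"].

Answer: ["n5"]

Derivation:
idom tree: n1←n0 n2←n1 n3←n2 n4←n1 n5←n1 n6←n5 n7←n4
Dom at joins:
  n4: preds {n1,n7}: {n0,n1} ∩ {n0,n1,n4,n7} = {n0,n1}; idom=n1
  n5: preds {n3,n4}: {n0,n1,n2,n3} ∩ {n0,n1,n4} = {n0,n1}; idom=n1

DF derivation:
  join n4 pred n1: · stop@n1
  join n4 pred n7: n7→n4 stop@n1
  join n5 pred n3: n3→n2 stop@n1
  join n5 pred n4: n4 stop@n1
  n0: DF=∅
  n1: DF=∅
  n2: DF={n5}
  n3: DF={n5}
  n4: DF={n4,n5}
  n5: DF=∅
  n6: DF=∅
  n7: DF={n4}

φ for z: defs {n1,n3,n6}
  DF⁺ = {n5}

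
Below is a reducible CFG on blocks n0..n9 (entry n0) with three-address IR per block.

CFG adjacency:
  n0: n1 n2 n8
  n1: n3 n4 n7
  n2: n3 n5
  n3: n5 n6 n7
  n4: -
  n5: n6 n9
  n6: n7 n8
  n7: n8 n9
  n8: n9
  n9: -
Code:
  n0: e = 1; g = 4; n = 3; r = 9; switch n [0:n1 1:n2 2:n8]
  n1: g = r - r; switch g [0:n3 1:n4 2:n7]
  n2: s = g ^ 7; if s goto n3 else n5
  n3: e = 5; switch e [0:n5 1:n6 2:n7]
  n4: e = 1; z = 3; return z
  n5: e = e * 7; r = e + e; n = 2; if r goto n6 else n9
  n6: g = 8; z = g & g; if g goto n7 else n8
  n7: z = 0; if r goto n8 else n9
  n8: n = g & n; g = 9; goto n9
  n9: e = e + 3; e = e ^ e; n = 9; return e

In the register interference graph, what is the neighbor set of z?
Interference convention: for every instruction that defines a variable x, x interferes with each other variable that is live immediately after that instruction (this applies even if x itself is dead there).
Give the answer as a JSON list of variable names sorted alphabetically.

Answer: ["e", "g", "n", "r"]

Working:
Per-block:
  n0: def={e,g,n,r} ue=∅
  n1: def={g} ue={r}
  n2: def={s} ue={g}
  n3: def={e} ue=∅
  n4: def={e,z} ue=∅
  n5: def={e,n,r} ue={e}
  n6: def={g,z} ue=∅
  n7: def={z} ue={r}
  n8: def={g,n} ue={g,n}
  n9: def={e,n} ue={e}

Backward fixpoint:
  n0 li=∅ lo={e,g,n,r}
  n1 li={e,n,r} lo={e,g,n,r}
  n2 li={e,g,n,r} lo={e,g,n,r}
  n3 li={g,n,r} lo={e,g,n,r}
  n4 li=∅ lo=∅
  n5 li={e} lo={e,n,r}
  n6 li={e,n,r} lo={e,g,n,r}
  n7 li={e,g,n,r} lo={e,g,n}
  n8 li={e,g,n} lo={e}
  n9 li={e} lo=∅

Interfere edges:
  e: {g,n,r,s,z}
  g: {e,n,r,s,z}
  n: {e,g,r,s,z}
  r: {e,g,n,s,z}
  s: {e,g,n,r}
  z: {e,g,n,r}

N(z) = ["e", "g", "n", "r"]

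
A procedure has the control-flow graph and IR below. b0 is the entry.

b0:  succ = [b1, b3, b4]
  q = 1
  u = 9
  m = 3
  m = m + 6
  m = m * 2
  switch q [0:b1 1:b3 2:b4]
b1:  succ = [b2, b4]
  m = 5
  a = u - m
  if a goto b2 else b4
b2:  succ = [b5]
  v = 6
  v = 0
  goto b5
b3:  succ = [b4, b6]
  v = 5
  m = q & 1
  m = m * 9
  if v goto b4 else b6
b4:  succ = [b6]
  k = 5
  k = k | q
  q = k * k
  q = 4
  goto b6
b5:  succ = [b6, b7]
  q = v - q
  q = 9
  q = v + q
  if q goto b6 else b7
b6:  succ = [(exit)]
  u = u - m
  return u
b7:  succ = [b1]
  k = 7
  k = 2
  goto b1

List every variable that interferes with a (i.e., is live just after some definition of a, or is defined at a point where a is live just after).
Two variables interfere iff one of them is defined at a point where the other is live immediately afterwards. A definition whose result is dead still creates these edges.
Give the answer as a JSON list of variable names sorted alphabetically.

Answer: ["m", "q", "u"]

Analysis:
Block summaries:
  b0 def {m,q,u} use ∅
  b1 def {a,m} use {u}
  b2 def {v} use ∅
  b3 def {m,v} use {q}
  b4 def {k,q} use {q}
  b5 def {q} use {q,v}
  b6 def {u} use {m,u}
  b7 def {k} use ∅

Backward fixpoint:
  live b0: ∅→{m,q,u}
  live b1: {q,u}→{m,q,u}
  live b2: {m,q,u}→{m,q,u,v}
  live b3: {q,u}→{m,q,u}
  live b4: {m,q,u}→{m,u}
  live b5: {m,q,u,v}→{m,q,u}
  live b6: {m,u}→∅
  live b7: {q,u}→{q,u}

Conflict graph:
  a: {m,q,u}
  k: {m,q,u}
  m: {a,k,q,u,v}
  q: {a,k,m,u,v}
  u: {a,k,m,q,v}
  v: {m,q,u}

N(a) = ["m", "q", "u"]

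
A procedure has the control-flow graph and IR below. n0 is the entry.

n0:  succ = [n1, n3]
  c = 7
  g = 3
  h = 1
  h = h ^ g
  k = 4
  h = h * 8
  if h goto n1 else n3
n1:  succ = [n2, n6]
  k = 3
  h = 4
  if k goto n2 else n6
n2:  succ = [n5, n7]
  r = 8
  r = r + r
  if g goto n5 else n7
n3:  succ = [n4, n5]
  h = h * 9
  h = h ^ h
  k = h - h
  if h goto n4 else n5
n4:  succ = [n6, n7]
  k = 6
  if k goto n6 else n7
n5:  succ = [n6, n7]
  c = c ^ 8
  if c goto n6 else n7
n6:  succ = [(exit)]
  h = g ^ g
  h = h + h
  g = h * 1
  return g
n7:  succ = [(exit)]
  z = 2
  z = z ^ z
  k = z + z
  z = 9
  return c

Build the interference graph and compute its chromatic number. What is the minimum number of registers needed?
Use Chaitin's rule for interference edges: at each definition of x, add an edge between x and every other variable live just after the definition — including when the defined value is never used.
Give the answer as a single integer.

Answer: 4

Analysis:
def/use:
  n0 def {c,g,h,k} use ∅
  n1 def {h,k} use ∅
  n2 def {r} use {g}
  n3 def {h,k} use {h}
  n4 def {k} use ∅
  n5 def {c} use {c}
  n6 def {g,h} use {g}
  n7 def {k,z} use {c}

Backward fixpoint:
  live n0: ∅→{c,g,h}
  live n1: {c,g}→{c,g}
  live n2: {c,g}→{c,g}
  live n3: {c,g,h}→{c,g}
  live n4: {c,g}→{c,g}
  live n5: {c,g}→{c,g}
  live n6: {g}→∅
  live n7: {c}→∅

Interference:
  c: {g,h,k,r,z}
  g: {c,h,k,r}
  h: {c,g,k}
  k: {c,g,h}
  r: {c,g}
  z: {c}

Registers:
  lower bound: {c,g,h,k} mutually conflict ⇒ χ ≥ 4
  4-colouring: r0={c}  r1={g,z}  r2={h,r}  r3={k}
  χ = 4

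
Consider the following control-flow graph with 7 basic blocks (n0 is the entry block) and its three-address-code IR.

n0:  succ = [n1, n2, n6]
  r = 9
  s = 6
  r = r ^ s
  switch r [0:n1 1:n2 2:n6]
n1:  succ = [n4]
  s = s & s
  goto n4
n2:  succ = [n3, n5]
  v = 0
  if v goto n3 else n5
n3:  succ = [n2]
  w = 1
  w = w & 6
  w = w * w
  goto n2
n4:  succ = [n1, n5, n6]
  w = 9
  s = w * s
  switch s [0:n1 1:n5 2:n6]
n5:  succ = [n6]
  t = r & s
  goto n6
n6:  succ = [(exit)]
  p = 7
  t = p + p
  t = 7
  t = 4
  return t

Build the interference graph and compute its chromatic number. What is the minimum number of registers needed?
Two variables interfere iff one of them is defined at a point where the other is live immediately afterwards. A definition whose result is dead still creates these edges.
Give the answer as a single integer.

Answer: 3

Analysis:
Block summaries:
  n0: def={r,s} ue=∅
  n1: def={s} ue={s}
  n2: def={v} ue=∅
  n3: def={w} ue=∅
  n4: def={s,w} ue={s}
  n5: def={t} ue={r,s}
  n6: def={p,t} ue=∅

Backward fixpoint:
  n0: in=∅ out={r,s}
  n1: in={r,s} out={r,s}
  n2: in={r,s} out={r,s}
  n3: in={r,s} out={r,s}
  n4: in={r,s} out={r,s}
  n5: in={r,s} out=∅
  n6: in=∅ out=∅

Conflict graph:
  p↔∅
  r↔{s,v,w}
  s↔{r,v,w}
  t↔∅
  v↔{r,s}
  w↔{r,s}

Registers:
  clique {r,s,v} ⇒ need ≥ 3
  3-colouring: r0={p,r,t}  r1={s}  r2={v,w}
  χ = 3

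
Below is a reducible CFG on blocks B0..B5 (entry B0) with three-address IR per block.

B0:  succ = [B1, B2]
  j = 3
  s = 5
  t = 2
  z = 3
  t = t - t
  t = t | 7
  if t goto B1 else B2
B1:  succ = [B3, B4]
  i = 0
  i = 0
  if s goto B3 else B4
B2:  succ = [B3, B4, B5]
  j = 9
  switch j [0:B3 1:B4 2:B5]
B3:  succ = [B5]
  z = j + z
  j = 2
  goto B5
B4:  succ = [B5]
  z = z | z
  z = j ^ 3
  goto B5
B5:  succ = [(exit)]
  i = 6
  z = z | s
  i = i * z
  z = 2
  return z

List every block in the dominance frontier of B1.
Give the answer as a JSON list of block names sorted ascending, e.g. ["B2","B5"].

Answer: ["B3", "B4"]

Derivation:
idom tree: B1←B0 B2←B0 B3←B0 B4←B0 B5←B0
Dom∩ at merges:
  B3: preds {B1,B2}: {B0,B1} ∩ {B0,B2} = {B0}; idom=B0
  B4: preds {B1,B2}: {B0,B1} ∩ {B0,B2} = {B0}; idom=B0
  B5: preds {B2,B3,B4}: {B0,B2} ∩ {B0,B3} ∩ {B0,B4} = {B0}; idom=B0

DF walk-up:
  B3←B1: walk B1 to B0
  B3←B2: walk B2 to B0
  B4←B1: walk B1 to B0
  B4←B2: walk B2 to B0
  B5←B2: walk B2 to B0
  B5←B3: walk B3 to B0
  B5←B4: walk B4 to B0
  B0: DF=∅
  B1: DF={B3,B4}
  B2: DF={B3,B4,B5}
  B3: DF={B5}
  B4: DF={B5}
  B5: DF=∅

DF(B1) = ["B3", "B4"]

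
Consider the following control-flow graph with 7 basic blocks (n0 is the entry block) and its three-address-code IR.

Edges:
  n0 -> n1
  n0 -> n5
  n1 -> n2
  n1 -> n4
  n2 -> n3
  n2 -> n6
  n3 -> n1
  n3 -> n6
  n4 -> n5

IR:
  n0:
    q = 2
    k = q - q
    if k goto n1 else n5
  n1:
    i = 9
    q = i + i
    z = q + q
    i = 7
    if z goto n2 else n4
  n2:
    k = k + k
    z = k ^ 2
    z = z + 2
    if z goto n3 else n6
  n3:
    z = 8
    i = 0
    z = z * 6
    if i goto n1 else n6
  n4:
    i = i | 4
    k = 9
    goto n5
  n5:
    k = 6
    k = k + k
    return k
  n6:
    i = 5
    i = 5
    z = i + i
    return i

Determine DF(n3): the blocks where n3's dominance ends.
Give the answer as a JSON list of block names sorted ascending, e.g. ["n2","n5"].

Answer: ["n1", "n6"]

Working:
idom tree: n1←n0 n2←n1 n3←n2 n4←n1 n5←n0 n6←n2
Dom∩ at merges:
  n1: preds {n0,n3}: {n0} ∩ {n0,n1,n2,n3} = {n0}; idom=n0
  n5: preds {n0,n4}: {n0} ∩ {n0,n1,n4} = {n0}; idom=n0
  n6: preds {n2,n3}: {n0,n1,n2} ∩ {n0,n1,n2,n3} = {n0,n1,n2}; idom=n2

DF walk-up:
  n1←n0: walk · to n0
  n1←n3: walk n3→n2→n1 to n0
  n5←n0: walk · to n0
  n5←n4: walk n4→n1 to n0
  n6←n2: walk · to n2
  n6←n3: walk n3 to n2
  n0 → ∅
  n1 → {n1,n5}
  n2 → {n1}
  n3 → {n1,n6}
  n4 → {n5}
  n5 → ∅
  n6 → ∅

DF(n3) = ["n1", "n6"]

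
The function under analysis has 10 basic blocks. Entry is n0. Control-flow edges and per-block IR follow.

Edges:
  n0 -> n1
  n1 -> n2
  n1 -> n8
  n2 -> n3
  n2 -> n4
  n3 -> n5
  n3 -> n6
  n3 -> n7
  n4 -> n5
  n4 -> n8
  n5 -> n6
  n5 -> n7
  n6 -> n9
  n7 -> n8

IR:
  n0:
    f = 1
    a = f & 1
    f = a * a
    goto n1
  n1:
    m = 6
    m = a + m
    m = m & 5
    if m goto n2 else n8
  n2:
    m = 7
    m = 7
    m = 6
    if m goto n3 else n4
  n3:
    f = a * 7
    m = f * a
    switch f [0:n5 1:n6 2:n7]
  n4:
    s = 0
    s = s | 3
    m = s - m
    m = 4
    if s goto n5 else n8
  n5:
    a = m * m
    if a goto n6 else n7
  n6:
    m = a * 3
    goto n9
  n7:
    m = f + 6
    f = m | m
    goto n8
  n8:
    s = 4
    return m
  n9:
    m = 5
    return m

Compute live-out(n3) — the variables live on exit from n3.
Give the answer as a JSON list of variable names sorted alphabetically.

Answer: ["a", "f", "m"]

Analysis:
Per-block:
  n0: {a,f} / ∅
  n1: {m} / {a}
  n2: {m} / ∅
  n3: {f,m} / {a}
  n4: {m,s} / {m}
  n5: {a} / {m}
  n6: {m} / {a}
  n7: {f,m} / {f}
  n8: {s} / {m}
  n9: {m} / ∅

Live sets:
  live n0: ∅→{a,f}
  live n1: {a,f}→{a,f,m}
  live n2: {a,f}→{a,f,m}
  live n3: {a}→{a,f,m}
  live n4: {f,m}→{f,m}
  live n5: {f,m}→{a,f}
  live n6: {a}→∅
  live n7: {f}→{m}
  live n8: {m}→∅
  live n9: ∅→∅

live-out(n3) = ["a", "f", "m"]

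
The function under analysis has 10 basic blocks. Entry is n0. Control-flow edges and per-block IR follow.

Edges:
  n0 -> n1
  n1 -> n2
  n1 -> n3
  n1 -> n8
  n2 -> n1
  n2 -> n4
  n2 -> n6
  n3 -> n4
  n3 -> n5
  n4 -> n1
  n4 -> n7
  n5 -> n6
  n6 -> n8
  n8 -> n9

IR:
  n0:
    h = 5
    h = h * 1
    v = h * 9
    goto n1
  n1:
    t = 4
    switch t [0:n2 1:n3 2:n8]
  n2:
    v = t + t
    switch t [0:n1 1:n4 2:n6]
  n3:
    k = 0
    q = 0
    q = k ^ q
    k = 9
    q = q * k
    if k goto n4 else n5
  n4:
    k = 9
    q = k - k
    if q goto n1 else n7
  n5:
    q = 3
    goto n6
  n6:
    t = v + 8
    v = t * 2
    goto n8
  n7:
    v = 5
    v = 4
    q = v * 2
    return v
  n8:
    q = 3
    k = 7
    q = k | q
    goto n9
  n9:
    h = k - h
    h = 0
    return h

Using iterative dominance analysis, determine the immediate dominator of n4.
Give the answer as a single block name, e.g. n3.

Answer: n1

Analysis:
idom tree: n1←n0 n2←n1 n3←n1 n4←n1 n5←n3 n6←n1 n7←n4 n8←n1 n9←n8
Dom at joins:
  n1: preds {n0,n2,n4}: {n0} ∩ {n0,n1,n2} ∩ {n0,n1,n4} = {n0}; idom=n0
  n4: preds {n2,n3}: {n0,n1,n2} ∩ {n0,n1,n3} = {n0,n1}; idom=n1
  n6: preds {n2,n5}: {n0,n1,n2} ∩ {n0,n1,n3,n5} = {n0,n1}; idom=n1
  n8: preds {n1,n6}: {n0,n1} ∩ {n0,n1,n6} = {n0,n1}; idom=n1

idom(n4) = n1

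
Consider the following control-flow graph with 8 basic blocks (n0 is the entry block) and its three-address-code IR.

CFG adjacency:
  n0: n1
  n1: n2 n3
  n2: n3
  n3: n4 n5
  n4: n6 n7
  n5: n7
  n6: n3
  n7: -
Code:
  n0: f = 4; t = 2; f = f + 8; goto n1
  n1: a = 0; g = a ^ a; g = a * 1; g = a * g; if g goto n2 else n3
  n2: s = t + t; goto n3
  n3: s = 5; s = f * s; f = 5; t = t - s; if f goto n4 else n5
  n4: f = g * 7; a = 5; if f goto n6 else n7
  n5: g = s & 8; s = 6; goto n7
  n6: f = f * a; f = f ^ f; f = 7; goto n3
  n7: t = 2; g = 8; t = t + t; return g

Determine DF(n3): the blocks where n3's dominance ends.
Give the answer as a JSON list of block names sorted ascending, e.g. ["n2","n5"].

idom tree: n1←n0 n2←n1 n3←n1 n4←n3 n5←n3 n6←n4 n7←n3
Dom∩ at merges:
  n3: preds {n1,n2,n6}: {n0,n1} ∩ {n0,n1,n2} ∩ {n0,n1,n3,n4,n6} = {n0,n1}; idom=n1
  n7: preds {n4,n5}: {n0,n1,n3,n4} ∩ {n0,n1,n3,n5} = {n0,n1,n3}; idom=n3

DF derivation:
  n3←n1: walk · to n1
  n3←n2: walk n2 to n1
  n3←n6: walk n6→n4→n3 to n1
  n7←n4: walk n4 to n3
  n7←n5: walk n5 to n3
  n0: DF=∅
  n1: DF=∅
  n2: DF={n3}
  n3: DF={n3}
  n4: DF={n3,n7}
  n5: DF={n7}
  n6: DF={n3}
  n7: DF=∅

DF(n3) = ["n3"]

Answer: ["n3"]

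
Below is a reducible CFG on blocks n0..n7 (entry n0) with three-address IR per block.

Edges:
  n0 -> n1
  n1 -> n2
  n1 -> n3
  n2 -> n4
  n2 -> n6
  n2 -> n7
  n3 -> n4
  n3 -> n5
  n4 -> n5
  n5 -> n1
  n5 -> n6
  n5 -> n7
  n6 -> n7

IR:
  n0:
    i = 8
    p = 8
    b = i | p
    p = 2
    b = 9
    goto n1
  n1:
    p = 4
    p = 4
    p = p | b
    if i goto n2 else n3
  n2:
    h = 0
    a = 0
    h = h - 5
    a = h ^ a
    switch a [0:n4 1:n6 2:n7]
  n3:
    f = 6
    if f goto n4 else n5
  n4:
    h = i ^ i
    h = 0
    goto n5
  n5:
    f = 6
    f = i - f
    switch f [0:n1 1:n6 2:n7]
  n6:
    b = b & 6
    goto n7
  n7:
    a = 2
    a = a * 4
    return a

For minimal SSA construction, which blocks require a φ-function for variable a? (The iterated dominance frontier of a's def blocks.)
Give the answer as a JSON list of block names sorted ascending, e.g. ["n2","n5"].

Answer: ["n1", "n4", "n5", "n6", "n7"]

Derivation:
idom tree: n1←n0 n2←n1 n3←n1 n4←n1 n5←n1 n6←n1 n7←n1
Dom at joins:
  n1: preds {n0,n5}: {n0} ∩ {n0,n1,n5} = {n0}; idom=n0
  n4: preds {n2,n3}: {n0,n1,n2} ∩ {n0,n1,n3} = {n0,n1}; idom=n1
  n5: preds {n3,n4}: {n0,n1,n3} ∩ {n0,n1,n4} = {n0,n1}; idom=n1
  n6: preds {n2,n5}: {n0,n1,n2} ∩ {n0,n1,n5} = {n0,n1}; idom=n1
  n7: preds {n2,n5,n6}: {n0,n1,n2} ∩ {n0,n1,n5} ∩ {n0,n1,n6} = {n0,n1}; idom=n1

DF derivation:
  join n1 pred n0: · stop@n0
  join n1 pred n5: n5→n1 stop@n0
  join n4 pred n2: n2 stop@n1
  join n4 pred n3: n3 stop@n1
  join n5 pred n3: n3 stop@n1
  join n5 pred n4: n4 stop@n1
  join n6 pred n2: n2 stop@n1
  join n6 pred n5: n5 stop@n1
  join n7 pred n2: n2 stop@n1
  join n7 pred n5: n5 stop@n1
  join n7 pred n6: n6 stop@n1
  DF(n0)=∅
  DF(n1)={n1}
  DF(n2)={n4,n6,n7}
  DF(n3)={n4,n5}
  DF(n4)={n5}
  DF(n5)={n1,n6,n7}
  DF(n6)={n7}
  DF(n7)=∅

φ for a: defs {n2,n7}
  DF⁺ = {n1,n4,n5,n6,n7}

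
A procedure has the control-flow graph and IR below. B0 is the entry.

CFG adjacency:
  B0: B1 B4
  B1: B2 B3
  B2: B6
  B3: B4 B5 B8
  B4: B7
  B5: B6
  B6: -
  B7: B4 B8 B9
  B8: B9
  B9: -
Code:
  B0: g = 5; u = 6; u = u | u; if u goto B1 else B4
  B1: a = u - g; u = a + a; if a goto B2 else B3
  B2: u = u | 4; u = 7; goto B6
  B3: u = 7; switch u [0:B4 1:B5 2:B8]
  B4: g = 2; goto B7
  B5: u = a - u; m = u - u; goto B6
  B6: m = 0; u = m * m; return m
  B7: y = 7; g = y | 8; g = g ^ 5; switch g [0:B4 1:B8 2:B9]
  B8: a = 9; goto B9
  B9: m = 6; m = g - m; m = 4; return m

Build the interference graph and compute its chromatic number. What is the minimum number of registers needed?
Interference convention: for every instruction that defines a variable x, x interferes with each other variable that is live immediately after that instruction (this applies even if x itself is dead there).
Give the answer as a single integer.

Per-block:
  B0: {g,u} / ∅
  B1: {a,u} / {g,u}
  B2: {u} / {u}
  B3: {u} / ∅
  B4: {g} / ∅
  B5: {m,u} / {a,u}
  B6: {m,u} / ∅
  B7: {g,y} / ∅
  B8: {a} / ∅
  B9: {m} / {g}

Live sets:
  B0: in=∅ out={g,u}
  B1: in={g,u} out={a,g,u}
  B2: in={u} out=∅
  B3: in={a,g} out={a,g,u}
  B4: in=∅ out=∅
  B5: in={a,u} out=∅
  B6: in=∅ out=∅
  B7: in=∅ out={g}
  B8: in={g} out={g}
  B9: in={g} out=∅

Interfere edges:
  a: {g,u}
  g: {a,m,u}
  m: {g,u}
  u: {a,g,m}
  y: ∅

Chromatic number:
  clique {a,g,u} ⇒ need ≥ 3
  3-colouring: r0={g,y}  r1={u}  r2={a,m}
  χ = 3

Answer: 3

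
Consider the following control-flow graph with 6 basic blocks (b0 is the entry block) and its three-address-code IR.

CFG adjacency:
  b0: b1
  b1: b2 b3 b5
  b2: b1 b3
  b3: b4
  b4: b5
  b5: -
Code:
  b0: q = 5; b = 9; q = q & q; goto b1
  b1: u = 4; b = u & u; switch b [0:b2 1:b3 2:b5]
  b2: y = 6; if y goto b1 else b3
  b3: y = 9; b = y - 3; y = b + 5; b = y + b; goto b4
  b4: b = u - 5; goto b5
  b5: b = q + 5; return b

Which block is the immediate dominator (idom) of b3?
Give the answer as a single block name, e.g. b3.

idom tree: b1←b0 b2←b1 b3←b1 b4←b3 b5←b1
Dom∩ at merges:
  b1: preds {b0,b2}: {b0} ∩ {b0,b1,b2} = {b0}; idom=b0
  b3: preds {b1,b2}: {b0,b1} ∩ {b0,b1,b2} = {b0,b1}; idom=b1
  b5: preds {b1,b4}: {b0,b1} ∩ {b0,b1,b3,b4} = {b0,b1}; idom=b1

idom(b3) = b1

Answer: b1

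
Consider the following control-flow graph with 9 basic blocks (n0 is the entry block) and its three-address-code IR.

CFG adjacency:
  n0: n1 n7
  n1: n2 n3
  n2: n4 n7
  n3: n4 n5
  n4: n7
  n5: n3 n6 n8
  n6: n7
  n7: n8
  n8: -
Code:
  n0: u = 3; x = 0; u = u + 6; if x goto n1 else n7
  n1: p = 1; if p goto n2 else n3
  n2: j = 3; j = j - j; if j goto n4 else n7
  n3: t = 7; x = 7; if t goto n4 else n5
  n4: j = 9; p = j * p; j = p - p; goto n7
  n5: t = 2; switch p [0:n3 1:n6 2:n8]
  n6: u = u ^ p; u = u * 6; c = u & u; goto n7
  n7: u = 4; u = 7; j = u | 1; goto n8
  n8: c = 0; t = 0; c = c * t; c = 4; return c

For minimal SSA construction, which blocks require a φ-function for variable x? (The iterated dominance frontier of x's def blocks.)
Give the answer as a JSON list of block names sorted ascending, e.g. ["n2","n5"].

idom tree: n1←n0 n2←n1 n3←n1 n4←n1 n5←n3 n6←n5 n7←n0 n8←n0
Dom∩ at merges:
  n3: preds {n1,n5}: {n0,n1} ∩ {n0,n1,n3,n5} = {n0,n1}; idom=n1
  n4: preds {n2,n3}: {n0,n1,n2} ∩ {n0,n1,n3} = {n0,n1}; idom=n1
  n7: preds {n0,n2,n4,n6}: {n0} ∩ {n0,n1,n2} ∩ {n0,n1,n4} ∩ {n0,n1,n3,n5,n6} = {n0}; idom=n0
  n8: preds {n5,n7}: {n0,n1,n3,n5} ∩ {n0,n7} = {n0}; idom=n0

Frontier:
  n3←n1: walk · to n1
  n3←n5: walk n5→n3 to n1
  n4←n2: walk n2 to n1
  n4←n3: walk n3 to n1
  n7←n0: walk · to n0
  n7←n2: walk n2→n1 to n0
  n7←n4: walk n4→n1 to n0
  n7←n6: walk n6→n5→n3→n1 to n0
  n8←n5: walk n5→n3→n1 to n0
  n8←n7: walk n7 to n0
  DF(n0)=∅
  DF(n1)={n7,n8}
  DF(n2)={n4,n7}
  DF(n3)={n3,n4,n7,n8}
  DF(n4)={n7}
  DF(n5)={n3,n7,n8}
  DF(n6)={n7}
  DF(n7)={n8}
  DF(n8)=∅

φ for x: defs {n0,n3}
  DF⁺ = {n3,n4,n7,n8}

Answer: ["n3", "n4", "n7", "n8"]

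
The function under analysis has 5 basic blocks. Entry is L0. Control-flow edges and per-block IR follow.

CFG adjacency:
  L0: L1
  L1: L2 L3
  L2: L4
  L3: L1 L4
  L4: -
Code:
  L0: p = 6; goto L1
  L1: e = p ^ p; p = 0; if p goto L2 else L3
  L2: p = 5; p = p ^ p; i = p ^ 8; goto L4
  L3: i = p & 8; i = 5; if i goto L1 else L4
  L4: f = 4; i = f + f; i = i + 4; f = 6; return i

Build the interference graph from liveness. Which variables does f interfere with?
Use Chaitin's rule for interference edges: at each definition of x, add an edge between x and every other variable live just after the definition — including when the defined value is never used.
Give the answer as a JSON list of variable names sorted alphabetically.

Answer: ["i"]

Working:
def/use:
  L0: {p} / ∅
  L1: {e,p} / {p}
  L2: {i,p} / ∅
  L3: {i} / {p}
  L4: {f,i} / ∅

Liveness:
  L0 li=∅ lo={p}
  L1 li={p} lo={p}
  L2 li=∅ lo=∅
  L3 li={p} lo={p}
  L4 li=∅ lo=∅

Conflict graph:
  e: ∅
  f: {i}
  i: {f,p}
  p: {i}

N(f) = ["i"]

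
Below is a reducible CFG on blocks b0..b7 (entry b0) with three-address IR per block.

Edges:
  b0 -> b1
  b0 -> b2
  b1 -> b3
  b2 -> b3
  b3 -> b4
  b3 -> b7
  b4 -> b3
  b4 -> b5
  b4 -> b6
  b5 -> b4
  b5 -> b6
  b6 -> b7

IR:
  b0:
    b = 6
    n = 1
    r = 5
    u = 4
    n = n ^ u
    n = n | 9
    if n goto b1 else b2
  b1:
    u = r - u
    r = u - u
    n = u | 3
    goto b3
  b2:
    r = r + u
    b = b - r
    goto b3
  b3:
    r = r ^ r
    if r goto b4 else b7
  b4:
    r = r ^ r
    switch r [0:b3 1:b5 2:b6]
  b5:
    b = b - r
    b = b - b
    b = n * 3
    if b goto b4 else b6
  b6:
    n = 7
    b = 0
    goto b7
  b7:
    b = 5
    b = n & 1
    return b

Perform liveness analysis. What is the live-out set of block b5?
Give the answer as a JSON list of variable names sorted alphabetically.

Answer: ["b", "n", "r"]

Derivation:
Per-block:
  b0 def {b,n,r,u} use ∅
  b1 def {n,r,u} use {r,u}
  b2 def {b,r} use {b,r,u}
  b3 def {r} use {r}
  b4 def {r} use {r}
  b5 def {b} use {b,n,r}
  b6 def {b,n} use ∅
  b7 def {b} use {n}

Liveness:
  live b0: ∅→{b,n,r,u}
  live b1: {b,r,u}→{b,n,r}
  live b2: {b,n,r,u}→{b,n,r}
  live b3: {b,n,r}→{b,n,r}
  live b4: {b,n,r}→{b,n,r}
  live b5: {b,n,r}→{b,n,r}
  live b6: ∅→{n}
  live b7: {n}→∅

live-out(b5) = ["b", "n", "r"]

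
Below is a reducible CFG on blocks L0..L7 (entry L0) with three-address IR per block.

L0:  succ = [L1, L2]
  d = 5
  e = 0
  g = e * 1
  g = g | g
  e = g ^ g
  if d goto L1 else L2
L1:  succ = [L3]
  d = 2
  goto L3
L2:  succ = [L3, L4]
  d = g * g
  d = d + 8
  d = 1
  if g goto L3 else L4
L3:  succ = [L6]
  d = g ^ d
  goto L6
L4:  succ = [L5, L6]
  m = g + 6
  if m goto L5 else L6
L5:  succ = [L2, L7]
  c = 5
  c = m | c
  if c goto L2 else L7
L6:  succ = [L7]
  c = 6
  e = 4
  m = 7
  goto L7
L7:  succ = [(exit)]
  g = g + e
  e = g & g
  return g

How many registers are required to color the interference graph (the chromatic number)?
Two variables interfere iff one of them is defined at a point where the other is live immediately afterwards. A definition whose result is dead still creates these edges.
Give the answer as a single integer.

Block summaries:
  L0: def={d,e,g} ue=∅
  L1: def={d} ue=∅
  L2: def={d} ue={g}
  L3: def={d} ue={d,g}
  L4: def={m} ue={g}
  L5: def={c} ue={m}
  L6: def={c,e,m} ue=∅
  L7: def={e,g} ue={e,g}

Live sets:
  L0: in=∅ out={e,g}
  L1: in={g} out={d,g}
  L2: in={e,g} out={d,e,g}
  L3: in={d,g} out={g}
  L4: in={e,g} out={e,g,m}
  L5: in={e,g,m} out={e,g}
  L6: in={g} out={e,g}
  L7: in={e,g} out=∅

Interfere edges:
  c: {e,g,m}
  d: {e,g}
  e: {c,d,g,m}
  g: {c,d,e,m}
  m: {c,e,g}

Chromatic number:
  clique {c,e,g,m} ⇒ need ≥ 4
  assign c→c2 d→c2 e→c0 g→c1 m→c3 — no edge inside a register ⇒ χ ≤ 4
  χ = 4

Answer: 4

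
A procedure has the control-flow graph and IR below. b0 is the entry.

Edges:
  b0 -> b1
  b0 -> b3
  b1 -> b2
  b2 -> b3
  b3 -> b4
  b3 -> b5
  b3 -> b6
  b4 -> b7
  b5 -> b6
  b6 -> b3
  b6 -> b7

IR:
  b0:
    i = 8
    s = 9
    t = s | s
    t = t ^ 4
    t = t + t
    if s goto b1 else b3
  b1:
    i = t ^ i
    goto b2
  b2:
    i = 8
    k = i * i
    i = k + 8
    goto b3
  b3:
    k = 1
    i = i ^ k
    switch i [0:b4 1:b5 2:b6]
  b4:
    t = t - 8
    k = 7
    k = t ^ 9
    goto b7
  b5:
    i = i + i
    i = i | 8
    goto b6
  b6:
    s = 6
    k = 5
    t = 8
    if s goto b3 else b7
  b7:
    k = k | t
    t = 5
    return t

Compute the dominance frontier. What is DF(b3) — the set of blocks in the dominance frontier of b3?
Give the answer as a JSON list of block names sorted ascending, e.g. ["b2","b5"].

idom tree: b1←b0 b2←b1 b3←b0 b4←b3 b5←b3 b6←b3 b7←b3
Dom∩ at merges:
  b3: preds {b0,b2,b6}: {b0} ∩ {b0,b1,b2} ∩ {b0,b3,b6} = {b0}; idom=b0
  b6: preds {b3,b5}: {b0,b3} ∩ {b0,b3,b5} = {b0,b3}; idom=b3
  b7: preds {b4,b6}: {b0,b3,b4} ∩ {b0,b3,b6} = {b0,b3}; idom=b3

DF walk-up:
  b3←b0: walk · to b0
  b3←b2: walk b2→b1 to b0
  b3←b6: walk b6→b3 to b0
  b6←b3: walk · to b3
  b6←b5: walk b5 to b3
  b7←b4: walk b4 to b3
  b7←b6: walk b6 to b3
  b0 → ∅
  b1 → {b3}
  b2 → {b3}
  b3 → {b3}
  b4 → {b7}
  b5 → {b6}
  b6 → {b3,b7}
  b7 → ∅

DF(b3) = ["b3"]

Answer: ["b3"]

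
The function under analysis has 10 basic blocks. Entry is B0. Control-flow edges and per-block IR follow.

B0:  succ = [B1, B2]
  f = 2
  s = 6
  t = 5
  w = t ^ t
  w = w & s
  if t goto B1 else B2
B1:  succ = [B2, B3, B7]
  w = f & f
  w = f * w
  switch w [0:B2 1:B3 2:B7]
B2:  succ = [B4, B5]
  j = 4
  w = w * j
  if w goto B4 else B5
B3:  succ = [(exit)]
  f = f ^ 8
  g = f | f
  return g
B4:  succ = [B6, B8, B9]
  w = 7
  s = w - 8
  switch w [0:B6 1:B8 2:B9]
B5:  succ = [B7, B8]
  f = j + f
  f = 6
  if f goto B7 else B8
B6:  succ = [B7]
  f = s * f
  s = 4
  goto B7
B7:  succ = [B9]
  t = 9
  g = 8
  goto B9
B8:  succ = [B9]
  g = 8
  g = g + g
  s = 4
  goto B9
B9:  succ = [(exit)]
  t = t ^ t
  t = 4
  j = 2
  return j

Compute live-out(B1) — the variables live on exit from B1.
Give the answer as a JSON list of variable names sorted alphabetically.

Block summaries:
  B0: def={f,s,t,w} ue=∅
  B1: def={w} ue={f}
  B2: def={j,w} ue={w}
  B3: def={f,g} ue={f}
  B4: def={s,w} ue=∅
  B5: def={f} ue={f,j}
  B6: def={f,s} ue={f,s}
  B7: def={g,t} ue=∅
  B8: def={g,s} ue=∅
  B9: def={j,t} ue={t}

Live sets:
  B0: in=∅ out={f,t,w}
  B1: in={f,t} out={f,t,w}
  B2: in={f,t,w} out={f,j,t}
  B3: in={f} out=∅
  B4: in={f,t} out={f,s,t}
  B5: in={f,j,t} out={t}
  B6: in={f,s} out=∅
  B7: in=∅ out={t}
  B8: in={t} out={t}
  B9: in={t} out=∅

live-out(B1) = ["f", "t", "w"]

Answer: ["f", "t", "w"]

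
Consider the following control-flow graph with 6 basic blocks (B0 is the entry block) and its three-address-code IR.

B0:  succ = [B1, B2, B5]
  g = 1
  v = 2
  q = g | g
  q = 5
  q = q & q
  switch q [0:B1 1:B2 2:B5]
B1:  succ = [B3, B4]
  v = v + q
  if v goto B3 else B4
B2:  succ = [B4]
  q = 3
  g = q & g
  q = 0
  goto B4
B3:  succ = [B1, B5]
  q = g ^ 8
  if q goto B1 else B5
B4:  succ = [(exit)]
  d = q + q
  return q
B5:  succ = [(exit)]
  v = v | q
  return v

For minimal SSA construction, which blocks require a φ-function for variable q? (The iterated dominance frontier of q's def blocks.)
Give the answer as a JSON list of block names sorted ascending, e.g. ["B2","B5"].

idom tree: B1←B0 B2←B0 B3←B1 B4←B0 B5←B0
Join-block Dom:
  B1: preds {B0,B3}: {B0} ∩ {B0,B1,B3} = {B0}; idom=B0
  B4: preds {B1,B2}: {B0,B1} ∩ {B0,B2} = {B0}; idom=B0
  B5: preds {B0,B3}: {B0} ∩ {B0,B1,B3} = {B0}; idom=B0

DF walk-up:
  join B1 pred B0: · stop@B0
  join B1 pred B3: B3→B1 stop@B0
  join B4 pred B1: B1 stop@B0
  join B4 pred B2: B2 stop@B0
  join B5 pred B0: · stop@B0
  join B5 pred B3: B3→B1 stop@B0
  B0 → ∅
  B1 → {B1,B4,B5}
  B2 → {B4}
  B3 → {B1,B5}
  B4 → ∅
  B5 → ∅

φ for q: defs {B0,B2,B3}
  DF⁺ = {B1,B4,B5}

Answer: ["B1", "B4", "B5"]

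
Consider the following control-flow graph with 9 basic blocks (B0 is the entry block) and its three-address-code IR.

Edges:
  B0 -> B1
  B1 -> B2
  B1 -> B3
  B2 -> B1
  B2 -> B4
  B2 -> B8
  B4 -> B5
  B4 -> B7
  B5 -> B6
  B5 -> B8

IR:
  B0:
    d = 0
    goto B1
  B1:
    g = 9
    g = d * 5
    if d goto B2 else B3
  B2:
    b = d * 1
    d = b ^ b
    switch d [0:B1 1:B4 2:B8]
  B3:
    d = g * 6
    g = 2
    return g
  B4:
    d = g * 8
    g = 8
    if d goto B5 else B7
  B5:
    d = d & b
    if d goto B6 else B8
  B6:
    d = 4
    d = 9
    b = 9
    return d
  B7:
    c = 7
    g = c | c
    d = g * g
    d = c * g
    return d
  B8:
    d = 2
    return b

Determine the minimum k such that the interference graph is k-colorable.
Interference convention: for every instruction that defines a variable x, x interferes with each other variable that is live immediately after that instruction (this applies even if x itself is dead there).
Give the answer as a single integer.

Answer: 3

Working:
Per-block:
  B0: def={d} ue=∅
  B1: def={g} ue={d}
  B2: def={b,d} ue={d}
  B3: def={d,g} ue={g}
  B4: def={d,g} ue={g}
  B5: def={d} ue={b,d}
  B6: def={b,d} ue=∅
  B7: def={c,d,g} ue=∅
  B8: def={d} ue={b}

Liveness:
  B0: in=∅ out={d}
  B1: in={d} out={d,g}
  B2: in={d,g} out={b,d,g}
  B3: in={g} out=∅
  B4: in={b,g} out={b,d}
  B5: in={b,d} out={b}
  B6: in=∅ out=∅
  B7: in=∅ out=∅
  B8: in={b} out=∅

Conflict graph:
  b↔{d,g}
  c↔{d,g}
  d↔{b,c,g}
  g↔{b,c,d}

Colouring:
  lower bound: {b,d,g} mutually conflict ⇒ χ ≥ 3
  3-colouring: r0={d}  r1={g}  r2={b,c}
  χ = 3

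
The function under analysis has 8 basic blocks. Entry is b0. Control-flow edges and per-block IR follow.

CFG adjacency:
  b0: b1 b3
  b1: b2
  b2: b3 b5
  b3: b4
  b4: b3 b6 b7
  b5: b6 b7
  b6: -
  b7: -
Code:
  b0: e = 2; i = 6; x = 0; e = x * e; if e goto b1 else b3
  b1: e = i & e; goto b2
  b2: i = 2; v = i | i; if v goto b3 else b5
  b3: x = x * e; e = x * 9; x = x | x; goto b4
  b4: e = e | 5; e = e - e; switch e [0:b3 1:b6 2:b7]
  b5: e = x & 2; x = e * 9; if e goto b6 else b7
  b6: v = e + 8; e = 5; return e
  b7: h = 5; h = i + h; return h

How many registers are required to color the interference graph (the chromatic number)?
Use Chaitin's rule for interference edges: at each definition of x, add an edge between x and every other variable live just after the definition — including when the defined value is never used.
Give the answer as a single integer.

Answer: 4

Derivation:
Per-block:
  b0: {e,i,x} / ∅
  b1: {e} / {e,i}
  b2: {i,v} / ∅
  b3: {e,x} / {e,x}
  b4: {e} / {e}
  b5: {e,x} / {x}
  b6: {e,v} / {e}
  b7: {h} / {i}

Live sets:
  live b0: ∅→{e,i,x}
  live b1: {e,i,x}→{e,x}
  live b2: {e,x}→{e,i,x}
  live b3: {e,i,x}→{e,i,x}
  live b4: {e,i,x}→{e,i,x}
  live b5: {i,x}→{e,i}
  live b6: {e}→∅
  live b7: {i}→∅

Interference:
  e — {i,v,x}
  h — {i}
  i — {e,h,v,x}
  v — {e,i,x}
  x — {e,i,v}

Registers:
  {e,i,v,x} pairwise interfere (4-clique) ⇒ χ ≥ 4
  assign e→c1 h→c1 i→c0 v→c2 x→c3 — no edge inside a register ⇒ χ ≤ 4
  χ = 4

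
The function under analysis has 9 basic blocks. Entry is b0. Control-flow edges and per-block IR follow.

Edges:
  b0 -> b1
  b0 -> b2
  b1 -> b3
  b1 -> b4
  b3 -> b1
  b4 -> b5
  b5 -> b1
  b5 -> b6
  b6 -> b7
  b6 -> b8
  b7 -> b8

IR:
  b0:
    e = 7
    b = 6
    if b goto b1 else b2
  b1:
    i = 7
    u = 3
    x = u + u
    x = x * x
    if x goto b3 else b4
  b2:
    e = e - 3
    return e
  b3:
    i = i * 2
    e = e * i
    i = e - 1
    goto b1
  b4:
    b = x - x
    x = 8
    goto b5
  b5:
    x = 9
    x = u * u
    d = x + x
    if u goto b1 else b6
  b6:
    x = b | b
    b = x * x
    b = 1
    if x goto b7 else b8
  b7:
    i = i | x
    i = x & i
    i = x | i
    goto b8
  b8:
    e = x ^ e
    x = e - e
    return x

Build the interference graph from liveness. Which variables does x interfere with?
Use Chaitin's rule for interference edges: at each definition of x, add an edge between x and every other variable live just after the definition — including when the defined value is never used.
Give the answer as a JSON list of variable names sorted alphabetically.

Answer: ["b", "e", "i", "u"]

Working:
Block summaries:
  b0 def {b,e} use ∅
  b1 def {i,u,x} use ∅
  b2 def {e} use {e}
  b3 def {e,i} use {e,i}
  b4 def {b,x} use {x}
  b5 def {d,x} use {u}
  b6 def {b,x} use {b}
  b7 def {i} use {i,x}
  b8 def {e,x} use {e,x}

Live sets:
  live b0: ∅→{e}
  live b1: {e}→{e,i,u,x}
  live b2: {e}→∅
  live b3: {e,i}→{e}
  live b4: {e,i,u,x}→{b,e,i,u}
  live b5: {b,e,i,u}→{b,e,i}
  live b6: {b,e,i}→{e,i,x}
  live b7: {e,i,x}→{e,x}
  live b8: {e,x}→∅

Interference:
  b: {d,e,i,u,x}
  d: {b,e,i,u}
  e: {b,d,i,u,x}
  i: {b,d,e,u,x}
  u: {b,d,e,i,x}
  x: {b,e,i,u}

N(x) = ["b", "e", "i", "u"]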